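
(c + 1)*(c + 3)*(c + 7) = c^3 + 11*c^2 + 31*c + 21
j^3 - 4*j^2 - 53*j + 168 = (j - 8)*(j - 3)*(j + 7)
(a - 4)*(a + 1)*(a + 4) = a^3 + a^2 - 16*a - 16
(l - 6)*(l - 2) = l^2 - 8*l + 12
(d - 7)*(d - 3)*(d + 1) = d^3 - 9*d^2 + 11*d + 21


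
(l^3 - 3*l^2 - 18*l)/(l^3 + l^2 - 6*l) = (l - 6)/(l - 2)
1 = 1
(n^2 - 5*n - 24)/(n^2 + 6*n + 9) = (n - 8)/(n + 3)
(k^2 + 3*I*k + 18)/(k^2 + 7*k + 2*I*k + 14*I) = (k^2 + 3*I*k + 18)/(k^2 + k*(7 + 2*I) + 14*I)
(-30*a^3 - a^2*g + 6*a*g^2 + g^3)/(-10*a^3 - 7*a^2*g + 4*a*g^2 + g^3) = (3*a + g)/(a + g)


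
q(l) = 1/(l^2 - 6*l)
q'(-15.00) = 0.00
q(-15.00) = 0.00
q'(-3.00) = 0.02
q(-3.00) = 0.04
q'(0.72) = 0.32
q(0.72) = -0.26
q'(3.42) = -0.01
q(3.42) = -0.11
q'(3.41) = -0.01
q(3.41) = -0.11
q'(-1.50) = 0.07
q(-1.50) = 0.09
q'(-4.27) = 0.01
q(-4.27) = 0.02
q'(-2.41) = 0.03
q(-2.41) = 0.05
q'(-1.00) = 0.16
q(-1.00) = 0.14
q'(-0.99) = 0.17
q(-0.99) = 0.14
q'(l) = (6 - 2*l)/(l^2 - 6*l)^2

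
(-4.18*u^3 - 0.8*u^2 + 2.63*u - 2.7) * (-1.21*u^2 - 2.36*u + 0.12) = 5.0578*u^5 + 10.8328*u^4 - 1.7959*u^3 - 3.0358*u^2 + 6.6876*u - 0.324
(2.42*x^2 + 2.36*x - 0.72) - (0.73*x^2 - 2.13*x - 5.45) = 1.69*x^2 + 4.49*x + 4.73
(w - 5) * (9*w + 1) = 9*w^2 - 44*w - 5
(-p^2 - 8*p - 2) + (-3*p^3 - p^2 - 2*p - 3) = -3*p^3 - 2*p^2 - 10*p - 5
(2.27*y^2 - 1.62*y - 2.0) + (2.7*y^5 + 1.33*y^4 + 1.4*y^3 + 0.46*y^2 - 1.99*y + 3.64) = 2.7*y^5 + 1.33*y^4 + 1.4*y^3 + 2.73*y^2 - 3.61*y + 1.64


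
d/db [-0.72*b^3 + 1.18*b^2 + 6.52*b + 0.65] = -2.16*b^2 + 2.36*b + 6.52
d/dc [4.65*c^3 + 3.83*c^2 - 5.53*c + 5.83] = 13.95*c^2 + 7.66*c - 5.53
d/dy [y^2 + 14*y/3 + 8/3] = 2*y + 14/3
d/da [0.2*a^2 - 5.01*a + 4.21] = 0.4*a - 5.01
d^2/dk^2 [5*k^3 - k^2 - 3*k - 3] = 30*k - 2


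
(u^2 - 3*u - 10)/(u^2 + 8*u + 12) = (u - 5)/(u + 6)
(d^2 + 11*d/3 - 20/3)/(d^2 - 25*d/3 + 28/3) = (d + 5)/(d - 7)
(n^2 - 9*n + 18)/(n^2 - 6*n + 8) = (n^2 - 9*n + 18)/(n^2 - 6*n + 8)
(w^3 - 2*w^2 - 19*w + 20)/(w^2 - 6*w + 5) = w + 4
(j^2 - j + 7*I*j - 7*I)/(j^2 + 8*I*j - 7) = (j - 1)/(j + I)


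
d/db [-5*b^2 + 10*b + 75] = 10 - 10*b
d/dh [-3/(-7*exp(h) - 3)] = -21*exp(h)/(7*exp(h) + 3)^2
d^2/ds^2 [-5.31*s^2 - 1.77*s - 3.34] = -10.6200000000000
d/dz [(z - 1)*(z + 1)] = 2*z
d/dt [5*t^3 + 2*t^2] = t*(15*t + 4)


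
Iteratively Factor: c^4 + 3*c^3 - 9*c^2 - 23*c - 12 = (c + 4)*(c^3 - c^2 - 5*c - 3) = (c - 3)*(c + 4)*(c^2 + 2*c + 1) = (c - 3)*(c + 1)*(c + 4)*(c + 1)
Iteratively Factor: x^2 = (x)*(x)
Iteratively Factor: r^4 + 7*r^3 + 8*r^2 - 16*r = (r)*(r^3 + 7*r^2 + 8*r - 16) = r*(r - 1)*(r^2 + 8*r + 16) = r*(r - 1)*(r + 4)*(r + 4)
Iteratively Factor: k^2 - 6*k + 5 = (k - 1)*(k - 5)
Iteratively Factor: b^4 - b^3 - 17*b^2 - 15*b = (b + 1)*(b^3 - 2*b^2 - 15*b) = (b + 1)*(b + 3)*(b^2 - 5*b) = b*(b + 1)*(b + 3)*(b - 5)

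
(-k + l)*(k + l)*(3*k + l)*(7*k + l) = -21*k^4 - 10*k^3*l + 20*k^2*l^2 + 10*k*l^3 + l^4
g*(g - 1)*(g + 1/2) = g^3 - g^2/2 - g/2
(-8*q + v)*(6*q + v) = -48*q^2 - 2*q*v + v^2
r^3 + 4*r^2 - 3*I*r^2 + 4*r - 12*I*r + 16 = (r + 4)*(r - 4*I)*(r + I)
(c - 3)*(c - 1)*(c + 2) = c^3 - 2*c^2 - 5*c + 6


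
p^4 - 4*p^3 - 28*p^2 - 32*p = p*(p - 8)*(p + 2)^2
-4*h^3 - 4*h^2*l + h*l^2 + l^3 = (-2*h + l)*(h + l)*(2*h + l)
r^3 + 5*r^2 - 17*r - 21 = (r - 3)*(r + 1)*(r + 7)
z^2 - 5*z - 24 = (z - 8)*(z + 3)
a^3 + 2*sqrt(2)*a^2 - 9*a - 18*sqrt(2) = (a - 3)*(a + 3)*(a + 2*sqrt(2))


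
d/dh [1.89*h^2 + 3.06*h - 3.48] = 3.78*h + 3.06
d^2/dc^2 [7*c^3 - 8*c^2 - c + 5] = 42*c - 16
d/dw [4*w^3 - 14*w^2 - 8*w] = 12*w^2 - 28*w - 8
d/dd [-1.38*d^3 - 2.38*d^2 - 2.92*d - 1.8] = -4.14*d^2 - 4.76*d - 2.92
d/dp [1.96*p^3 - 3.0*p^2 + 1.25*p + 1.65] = 5.88*p^2 - 6.0*p + 1.25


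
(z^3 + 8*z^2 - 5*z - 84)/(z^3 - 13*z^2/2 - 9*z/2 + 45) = 2*(z^2 + 11*z + 28)/(2*z^2 - 7*z - 30)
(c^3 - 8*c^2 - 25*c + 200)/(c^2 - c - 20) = (c^2 - 3*c - 40)/(c + 4)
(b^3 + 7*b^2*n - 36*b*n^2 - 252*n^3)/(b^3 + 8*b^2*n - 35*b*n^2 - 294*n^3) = (b + 6*n)/(b + 7*n)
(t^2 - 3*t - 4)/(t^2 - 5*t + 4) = (t + 1)/(t - 1)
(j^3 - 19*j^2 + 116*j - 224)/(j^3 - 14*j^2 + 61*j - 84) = (j - 8)/(j - 3)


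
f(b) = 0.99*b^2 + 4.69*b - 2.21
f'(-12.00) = -19.07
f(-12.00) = 84.07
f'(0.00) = 4.69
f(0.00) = -2.21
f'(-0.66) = 3.38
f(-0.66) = -4.87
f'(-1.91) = 0.91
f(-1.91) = -7.56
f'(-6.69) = -8.56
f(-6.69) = 10.72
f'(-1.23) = 2.25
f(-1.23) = -6.48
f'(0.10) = 4.89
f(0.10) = -1.73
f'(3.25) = 11.12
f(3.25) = 23.49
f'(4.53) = 13.66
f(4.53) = 39.35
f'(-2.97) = -1.19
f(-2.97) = -7.41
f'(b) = 1.98*b + 4.69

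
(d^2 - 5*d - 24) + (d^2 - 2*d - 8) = 2*d^2 - 7*d - 32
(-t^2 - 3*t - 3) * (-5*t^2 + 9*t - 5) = 5*t^4 + 6*t^3 - 7*t^2 - 12*t + 15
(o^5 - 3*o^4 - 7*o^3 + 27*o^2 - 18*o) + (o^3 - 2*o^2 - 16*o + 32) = o^5 - 3*o^4 - 6*o^3 + 25*o^2 - 34*o + 32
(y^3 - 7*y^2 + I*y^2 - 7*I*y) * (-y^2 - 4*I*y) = -y^5 + 7*y^4 - 5*I*y^4 + 4*y^3 + 35*I*y^3 - 28*y^2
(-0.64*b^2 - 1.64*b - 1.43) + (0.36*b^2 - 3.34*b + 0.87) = -0.28*b^2 - 4.98*b - 0.56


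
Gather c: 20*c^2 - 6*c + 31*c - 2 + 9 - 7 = 20*c^2 + 25*c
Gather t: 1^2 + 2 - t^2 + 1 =4 - t^2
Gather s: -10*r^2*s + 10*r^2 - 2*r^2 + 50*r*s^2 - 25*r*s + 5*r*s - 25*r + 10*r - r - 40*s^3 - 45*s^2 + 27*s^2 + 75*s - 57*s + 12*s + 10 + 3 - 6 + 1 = 8*r^2 - 16*r - 40*s^3 + s^2*(50*r - 18) + s*(-10*r^2 - 20*r + 30) + 8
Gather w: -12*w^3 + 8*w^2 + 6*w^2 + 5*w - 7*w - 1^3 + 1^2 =-12*w^3 + 14*w^2 - 2*w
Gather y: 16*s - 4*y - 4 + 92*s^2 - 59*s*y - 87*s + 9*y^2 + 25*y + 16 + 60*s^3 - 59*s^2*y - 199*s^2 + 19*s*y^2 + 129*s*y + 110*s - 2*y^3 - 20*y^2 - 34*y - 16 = 60*s^3 - 107*s^2 + 39*s - 2*y^3 + y^2*(19*s - 11) + y*(-59*s^2 + 70*s - 13) - 4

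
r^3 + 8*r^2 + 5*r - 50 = (r - 2)*(r + 5)^2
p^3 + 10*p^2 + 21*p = p*(p + 3)*(p + 7)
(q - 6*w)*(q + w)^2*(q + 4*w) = q^4 - 27*q^2*w^2 - 50*q*w^3 - 24*w^4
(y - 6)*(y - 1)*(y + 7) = y^3 - 43*y + 42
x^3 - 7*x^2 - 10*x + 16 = (x - 8)*(x - 1)*(x + 2)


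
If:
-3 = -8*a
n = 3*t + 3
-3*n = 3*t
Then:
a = 3/8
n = 3/4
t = -3/4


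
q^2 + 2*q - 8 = (q - 2)*(q + 4)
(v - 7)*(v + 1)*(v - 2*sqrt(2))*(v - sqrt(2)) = v^4 - 6*v^3 - 3*sqrt(2)*v^3 - 3*v^2 + 18*sqrt(2)*v^2 - 24*v + 21*sqrt(2)*v - 28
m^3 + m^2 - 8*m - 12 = (m - 3)*(m + 2)^2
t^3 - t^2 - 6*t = t*(t - 3)*(t + 2)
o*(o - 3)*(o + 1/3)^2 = o^4 - 7*o^3/3 - 17*o^2/9 - o/3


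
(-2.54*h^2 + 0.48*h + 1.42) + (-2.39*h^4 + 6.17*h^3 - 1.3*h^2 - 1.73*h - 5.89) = -2.39*h^4 + 6.17*h^3 - 3.84*h^2 - 1.25*h - 4.47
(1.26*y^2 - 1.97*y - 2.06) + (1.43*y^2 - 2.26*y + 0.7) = 2.69*y^2 - 4.23*y - 1.36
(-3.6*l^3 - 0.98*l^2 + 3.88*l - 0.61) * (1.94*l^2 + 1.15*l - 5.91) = -6.984*l^5 - 6.0412*l^4 + 27.6762*l^3 + 9.0704*l^2 - 23.6323*l + 3.6051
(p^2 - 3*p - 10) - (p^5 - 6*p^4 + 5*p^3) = -p^5 + 6*p^4 - 5*p^3 + p^2 - 3*p - 10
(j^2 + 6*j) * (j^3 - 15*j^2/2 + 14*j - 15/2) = j^5 - 3*j^4/2 - 31*j^3 + 153*j^2/2 - 45*j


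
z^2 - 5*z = z*(z - 5)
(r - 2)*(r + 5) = r^2 + 3*r - 10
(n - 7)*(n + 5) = n^2 - 2*n - 35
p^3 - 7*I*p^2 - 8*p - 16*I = (p - 4*I)^2*(p + I)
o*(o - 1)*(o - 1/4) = o^3 - 5*o^2/4 + o/4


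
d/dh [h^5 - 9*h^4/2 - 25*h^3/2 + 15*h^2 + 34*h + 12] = 5*h^4 - 18*h^3 - 75*h^2/2 + 30*h + 34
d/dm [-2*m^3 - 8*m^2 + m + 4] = -6*m^2 - 16*m + 1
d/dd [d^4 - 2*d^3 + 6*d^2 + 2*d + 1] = 4*d^3 - 6*d^2 + 12*d + 2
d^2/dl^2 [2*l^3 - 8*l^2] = 12*l - 16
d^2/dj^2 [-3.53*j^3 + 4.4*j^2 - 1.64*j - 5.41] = 8.8 - 21.18*j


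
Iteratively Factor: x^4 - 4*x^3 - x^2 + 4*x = (x - 4)*(x^3 - x) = (x - 4)*(x - 1)*(x^2 + x) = x*(x - 4)*(x - 1)*(x + 1)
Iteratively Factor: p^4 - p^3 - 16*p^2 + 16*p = (p + 4)*(p^3 - 5*p^2 + 4*p) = p*(p + 4)*(p^2 - 5*p + 4) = p*(p - 4)*(p + 4)*(p - 1)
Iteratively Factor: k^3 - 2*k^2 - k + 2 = (k - 1)*(k^2 - k - 2) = (k - 2)*(k - 1)*(k + 1)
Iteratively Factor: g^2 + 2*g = (g)*(g + 2)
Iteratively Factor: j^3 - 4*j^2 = (j)*(j^2 - 4*j) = j*(j - 4)*(j)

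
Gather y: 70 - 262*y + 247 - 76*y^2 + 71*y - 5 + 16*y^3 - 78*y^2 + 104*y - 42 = 16*y^3 - 154*y^2 - 87*y + 270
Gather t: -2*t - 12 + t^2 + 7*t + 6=t^2 + 5*t - 6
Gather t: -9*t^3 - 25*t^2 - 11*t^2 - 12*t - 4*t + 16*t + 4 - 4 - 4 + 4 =-9*t^3 - 36*t^2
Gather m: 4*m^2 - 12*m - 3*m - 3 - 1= 4*m^2 - 15*m - 4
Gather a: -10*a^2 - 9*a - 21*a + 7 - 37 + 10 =-10*a^2 - 30*a - 20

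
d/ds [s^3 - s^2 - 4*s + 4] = 3*s^2 - 2*s - 4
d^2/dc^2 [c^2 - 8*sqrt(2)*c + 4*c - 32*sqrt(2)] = 2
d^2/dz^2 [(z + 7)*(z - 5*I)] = 2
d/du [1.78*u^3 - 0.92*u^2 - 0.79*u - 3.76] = 5.34*u^2 - 1.84*u - 0.79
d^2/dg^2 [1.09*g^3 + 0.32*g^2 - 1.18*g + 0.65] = 6.54*g + 0.64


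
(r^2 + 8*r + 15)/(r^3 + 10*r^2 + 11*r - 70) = (r + 3)/(r^2 + 5*r - 14)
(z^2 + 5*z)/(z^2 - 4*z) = (z + 5)/(z - 4)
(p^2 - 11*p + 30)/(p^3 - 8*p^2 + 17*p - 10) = (p - 6)/(p^2 - 3*p + 2)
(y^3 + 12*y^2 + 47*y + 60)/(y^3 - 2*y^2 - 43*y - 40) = (y^2 + 7*y + 12)/(y^2 - 7*y - 8)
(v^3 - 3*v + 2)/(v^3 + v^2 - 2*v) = (v - 1)/v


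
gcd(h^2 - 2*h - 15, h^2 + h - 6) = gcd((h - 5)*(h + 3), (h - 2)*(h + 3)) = h + 3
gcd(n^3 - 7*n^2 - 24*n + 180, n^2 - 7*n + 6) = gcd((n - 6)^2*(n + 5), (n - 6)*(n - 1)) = n - 6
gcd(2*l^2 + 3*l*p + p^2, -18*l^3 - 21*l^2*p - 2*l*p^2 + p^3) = l + p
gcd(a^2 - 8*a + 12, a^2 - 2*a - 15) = 1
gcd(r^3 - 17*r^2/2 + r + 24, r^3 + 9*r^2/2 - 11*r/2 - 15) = r^2 - r/2 - 3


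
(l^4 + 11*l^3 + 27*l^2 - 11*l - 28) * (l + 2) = l^5 + 13*l^4 + 49*l^3 + 43*l^2 - 50*l - 56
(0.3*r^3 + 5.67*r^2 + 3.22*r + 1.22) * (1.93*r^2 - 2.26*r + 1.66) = 0.579*r^5 + 10.2651*r^4 - 6.1016*r^3 + 4.4896*r^2 + 2.588*r + 2.0252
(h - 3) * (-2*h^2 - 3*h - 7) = -2*h^3 + 3*h^2 + 2*h + 21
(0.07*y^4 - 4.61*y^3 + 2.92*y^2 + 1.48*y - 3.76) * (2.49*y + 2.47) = 0.1743*y^5 - 11.306*y^4 - 4.1159*y^3 + 10.8976*y^2 - 5.7068*y - 9.2872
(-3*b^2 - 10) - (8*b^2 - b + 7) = -11*b^2 + b - 17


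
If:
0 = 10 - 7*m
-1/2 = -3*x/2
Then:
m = 10/7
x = 1/3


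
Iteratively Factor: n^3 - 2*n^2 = (n)*(n^2 - 2*n) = n^2*(n - 2)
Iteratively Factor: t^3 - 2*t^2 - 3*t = (t)*(t^2 - 2*t - 3) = t*(t - 3)*(t + 1)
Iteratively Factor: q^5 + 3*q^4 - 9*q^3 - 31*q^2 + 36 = (q - 3)*(q^4 + 6*q^3 + 9*q^2 - 4*q - 12) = (q - 3)*(q + 2)*(q^3 + 4*q^2 + q - 6) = (q - 3)*(q + 2)*(q + 3)*(q^2 + q - 2) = (q - 3)*(q - 1)*(q + 2)*(q + 3)*(q + 2)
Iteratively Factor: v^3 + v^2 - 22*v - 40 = (v + 4)*(v^2 - 3*v - 10) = (v - 5)*(v + 4)*(v + 2)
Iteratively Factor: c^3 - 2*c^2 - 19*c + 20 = (c - 1)*(c^2 - c - 20) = (c - 1)*(c + 4)*(c - 5)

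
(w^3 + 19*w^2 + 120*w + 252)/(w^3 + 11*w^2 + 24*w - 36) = (w + 7)/(w - 1)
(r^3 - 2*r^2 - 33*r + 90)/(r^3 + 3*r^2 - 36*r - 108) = (r^2 - 8*r + 15)/(r^2 - 3*r - 18)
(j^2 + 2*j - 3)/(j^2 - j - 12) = (j - 1)/(j - 4)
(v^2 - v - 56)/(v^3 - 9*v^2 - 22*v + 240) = (v + 7)/(v^2 - v - 30)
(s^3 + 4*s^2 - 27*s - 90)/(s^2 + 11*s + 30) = (s^2 - 2*s - 15)/(s + 5)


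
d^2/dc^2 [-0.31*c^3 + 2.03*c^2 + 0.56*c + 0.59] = 4.06 - 1.86*c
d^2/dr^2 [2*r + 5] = 0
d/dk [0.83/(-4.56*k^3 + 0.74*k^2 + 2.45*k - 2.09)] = (11.3544*k^2 - 1.2284*k - 2.0335)/(4.56*k^3 - 0.74*k^2 - 2.45*k + 2.09)^2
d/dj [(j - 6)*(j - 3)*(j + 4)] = 3*j^2 - 10*j - 18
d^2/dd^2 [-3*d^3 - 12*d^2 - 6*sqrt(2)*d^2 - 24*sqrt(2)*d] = -18*d - 24 - 12*sqrt(2)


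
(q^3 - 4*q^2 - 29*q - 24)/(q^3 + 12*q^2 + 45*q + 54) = (q^2 - 7*q - 8)/(q^2 + 9*q + 18)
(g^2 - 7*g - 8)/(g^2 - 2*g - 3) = (g - 8)/(g - 3)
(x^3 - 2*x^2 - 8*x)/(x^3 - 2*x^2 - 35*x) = (-x^2 + 2*x + 8)/(-x^2 + 2*x + 35)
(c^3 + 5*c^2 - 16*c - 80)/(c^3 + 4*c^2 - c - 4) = (c^2 + c - 20)/(c^2 - 1)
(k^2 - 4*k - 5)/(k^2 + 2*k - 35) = (k + 1)/(k + 7)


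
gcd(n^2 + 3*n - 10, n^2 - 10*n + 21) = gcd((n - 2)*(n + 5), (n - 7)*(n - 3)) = 1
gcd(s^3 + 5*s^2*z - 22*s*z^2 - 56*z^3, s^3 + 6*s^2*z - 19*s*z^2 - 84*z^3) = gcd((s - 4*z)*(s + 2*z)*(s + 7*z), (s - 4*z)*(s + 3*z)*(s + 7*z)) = -s^2 - 3*s*z + 28*z^2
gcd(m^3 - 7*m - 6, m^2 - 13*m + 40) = 1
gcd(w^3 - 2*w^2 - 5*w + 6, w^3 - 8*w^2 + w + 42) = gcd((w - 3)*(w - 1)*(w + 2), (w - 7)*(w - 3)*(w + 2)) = w^2 - w - 6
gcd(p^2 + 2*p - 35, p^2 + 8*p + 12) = 1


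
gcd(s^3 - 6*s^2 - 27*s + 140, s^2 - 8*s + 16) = s - 4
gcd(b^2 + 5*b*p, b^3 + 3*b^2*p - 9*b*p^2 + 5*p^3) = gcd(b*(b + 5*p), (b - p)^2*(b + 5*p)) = b + 5*p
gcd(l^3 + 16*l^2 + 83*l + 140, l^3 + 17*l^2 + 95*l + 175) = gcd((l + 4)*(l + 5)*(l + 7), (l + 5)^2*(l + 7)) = l^2 + 12*l + 35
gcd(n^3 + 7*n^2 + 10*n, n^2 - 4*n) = n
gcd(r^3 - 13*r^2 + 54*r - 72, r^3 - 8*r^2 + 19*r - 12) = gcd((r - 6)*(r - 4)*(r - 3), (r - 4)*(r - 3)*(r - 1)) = r^2 - 7*r + 12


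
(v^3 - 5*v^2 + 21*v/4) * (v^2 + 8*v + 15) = v^5 + 3*v^4 - 79*v^3/4 - 33*v^2 + 315*v/4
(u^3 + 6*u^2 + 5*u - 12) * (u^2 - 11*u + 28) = u^5 - 5*u^4 - 33*u^3 + 101*u^2 + 272*u - 336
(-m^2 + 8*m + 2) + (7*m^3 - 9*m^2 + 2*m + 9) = 7*m^3 - 10*m^2 + 10*m + 11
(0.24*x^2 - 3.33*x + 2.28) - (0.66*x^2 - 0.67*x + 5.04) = -0.42*x^2 - 2.66*x - 2.76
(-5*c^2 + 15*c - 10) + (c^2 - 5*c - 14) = -4*c^2 + 10*c - 24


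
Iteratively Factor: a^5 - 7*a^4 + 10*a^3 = (a)*(a^4 - 7*a^3 + 10*a^2) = a^2*(a^3 - 7*a^2 + 10*a) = a^3*(a^2 - 7*a + 10) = a^3*(a - 2)*(a - 5)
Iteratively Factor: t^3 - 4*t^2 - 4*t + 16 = (t - 4)*(t^2 - 4) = (t - 4)*(t + 2)*(t - 2)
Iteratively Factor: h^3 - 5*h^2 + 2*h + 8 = (h - 2)*(h^2 - 3*h - 4) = (h - 2)*(h + 1)*(h - 4)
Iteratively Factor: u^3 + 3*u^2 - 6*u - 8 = (u - 2)*(u^2 + 5*u + 4) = (u - 2)*(u + 1)*(u + 4)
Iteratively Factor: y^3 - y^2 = (y - 1)*(y^2) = y*(y - 1)*(y)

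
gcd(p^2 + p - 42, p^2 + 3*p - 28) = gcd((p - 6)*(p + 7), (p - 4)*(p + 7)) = p + 7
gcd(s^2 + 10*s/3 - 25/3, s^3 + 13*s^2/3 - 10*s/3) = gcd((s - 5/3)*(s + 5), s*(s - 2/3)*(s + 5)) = s + 5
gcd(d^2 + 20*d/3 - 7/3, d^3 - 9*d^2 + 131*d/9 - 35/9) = d - 1/3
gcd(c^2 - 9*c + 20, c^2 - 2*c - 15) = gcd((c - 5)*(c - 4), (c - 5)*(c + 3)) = c - 5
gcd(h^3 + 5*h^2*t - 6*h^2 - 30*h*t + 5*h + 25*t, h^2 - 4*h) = 1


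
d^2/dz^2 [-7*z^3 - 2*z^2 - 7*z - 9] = -42*z - 4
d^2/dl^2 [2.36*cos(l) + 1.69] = -2.36*cos(l)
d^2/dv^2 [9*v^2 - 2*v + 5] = 18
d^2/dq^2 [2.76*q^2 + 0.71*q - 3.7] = 5.52000000000000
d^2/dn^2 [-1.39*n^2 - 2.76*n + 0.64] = -2.78000000000000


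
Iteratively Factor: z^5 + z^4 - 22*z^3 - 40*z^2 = (z + 4)*(z^4 - 3*z^3 - 10*z^2) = z*(z + 4)*(z^3 - 3*z^2 - 10*z) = z*(z - 5)*(z + 4)*(z^2 + 2*z) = z*(z - 5)*(z + 2)*(z + 4)*(z)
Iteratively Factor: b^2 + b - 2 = (b + 2)*(b - 1)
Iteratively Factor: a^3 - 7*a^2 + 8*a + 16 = (a + 1)*(a^2 - 8*a + 16) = (a - 4)*(a + 1)*(a - 4)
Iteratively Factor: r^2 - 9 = (r - 3)*(r + 3)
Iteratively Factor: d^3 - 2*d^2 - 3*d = (d)*(d^2 - 2*d - 3) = d*(d + 1)*(d - 3)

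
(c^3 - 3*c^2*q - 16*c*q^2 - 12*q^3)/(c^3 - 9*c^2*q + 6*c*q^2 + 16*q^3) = (c^2 - 4*c*q - 12*q^2)/(c^2 - 10*c*q + 16*q^2)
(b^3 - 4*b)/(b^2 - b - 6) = b*(b - 2)/(b - 3)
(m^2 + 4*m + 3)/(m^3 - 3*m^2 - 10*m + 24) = (m + 1)/(m^2 - 6*m + 8)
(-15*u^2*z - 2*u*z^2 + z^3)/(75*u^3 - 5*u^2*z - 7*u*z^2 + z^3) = z/(-5*u + z)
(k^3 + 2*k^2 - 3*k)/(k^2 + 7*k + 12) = k*(k - 1)/(k + 4)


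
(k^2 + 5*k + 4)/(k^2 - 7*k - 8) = (k + 4)/(k - 8)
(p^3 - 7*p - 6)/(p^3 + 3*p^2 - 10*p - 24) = (p + 1)/(p + 4)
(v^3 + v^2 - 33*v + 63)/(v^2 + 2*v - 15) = (v^2 + 4*v - 21)/(v + 5)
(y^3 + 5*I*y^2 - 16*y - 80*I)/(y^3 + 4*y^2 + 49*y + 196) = (y^2 + y*(-4 + 5*I) - 20*I)/(y^2 + 49)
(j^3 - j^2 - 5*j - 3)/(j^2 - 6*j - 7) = (j^2 - 2*j - 3)/(j - 7)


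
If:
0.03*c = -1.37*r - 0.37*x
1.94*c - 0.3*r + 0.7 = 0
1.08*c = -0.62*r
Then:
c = -0.28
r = 0.50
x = -1.81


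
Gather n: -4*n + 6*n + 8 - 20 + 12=2*n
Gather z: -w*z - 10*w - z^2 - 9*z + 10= -10*w - z^2 + z*(-w - 9) + 10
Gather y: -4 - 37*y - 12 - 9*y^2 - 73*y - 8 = -9*y^2 - 110*y - 24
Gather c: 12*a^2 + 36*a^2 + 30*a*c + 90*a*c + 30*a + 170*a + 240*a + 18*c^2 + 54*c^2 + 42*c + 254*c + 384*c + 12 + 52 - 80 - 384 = 48*a^2 + 440*a + 72*c^2 + c*(120*a + 680) - 400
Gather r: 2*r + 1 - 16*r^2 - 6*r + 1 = -16*r^2 - 4*r + 2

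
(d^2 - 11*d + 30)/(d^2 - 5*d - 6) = (d - 5)/(d + 1)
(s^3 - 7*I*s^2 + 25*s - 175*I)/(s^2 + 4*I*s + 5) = (s^2 - 12*I*s - 35)/(s - I)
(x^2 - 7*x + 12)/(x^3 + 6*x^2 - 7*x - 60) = (x - 4)/(x^2 + 9*x + 20)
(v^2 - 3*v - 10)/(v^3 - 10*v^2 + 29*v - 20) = (v + 2)/(v^2 - 5*v + 4)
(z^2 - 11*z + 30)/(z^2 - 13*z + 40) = (z - 6)/(z - 8)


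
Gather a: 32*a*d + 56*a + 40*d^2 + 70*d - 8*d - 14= a*(32*d + 56) + 40*d^2 + 62*d - 14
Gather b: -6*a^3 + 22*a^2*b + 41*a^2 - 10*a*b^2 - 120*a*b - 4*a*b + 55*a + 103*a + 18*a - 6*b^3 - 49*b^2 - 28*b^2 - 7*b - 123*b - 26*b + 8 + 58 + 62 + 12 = -6*a^3 + 41*a^2 + 176*a - 6*b^3 + b^2*(-10*a - 77) + b*(22*a^2 - 124*a - 156) + 140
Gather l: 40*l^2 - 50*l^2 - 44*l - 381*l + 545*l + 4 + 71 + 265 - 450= -10*l^2 + 120*l - 110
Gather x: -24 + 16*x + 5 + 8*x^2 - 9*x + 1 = 8*x^2 + 7*x - 18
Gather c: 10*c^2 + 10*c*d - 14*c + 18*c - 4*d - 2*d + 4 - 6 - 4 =10*c^2 + c*(10*d + 4) - 6*d - 6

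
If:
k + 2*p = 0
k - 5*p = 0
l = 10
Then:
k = 0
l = 10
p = 0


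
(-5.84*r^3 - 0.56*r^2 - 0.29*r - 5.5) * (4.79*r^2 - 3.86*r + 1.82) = -27.9736*r^5 + 19.86*r^4 - 9.8563*r^3 - 26.2448*r^2 + 20.7022*r - 10.01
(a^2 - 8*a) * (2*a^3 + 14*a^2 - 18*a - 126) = 2*a^5 - 2*a^4 - 130*a^3 + 18*a^2 + 1008*a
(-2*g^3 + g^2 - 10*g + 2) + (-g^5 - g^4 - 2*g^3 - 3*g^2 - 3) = -g^5 - g^4 - 4*g^3 - 2*g^2 - 10*g - 1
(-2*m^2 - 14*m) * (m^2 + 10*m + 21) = -2*m^4 - 34*m^3 - 182*m^2 - 294*m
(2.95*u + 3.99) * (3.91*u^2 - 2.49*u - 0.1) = 11.5345*u^3 + 8.2554*u^2 - 10.2301*u - 0.399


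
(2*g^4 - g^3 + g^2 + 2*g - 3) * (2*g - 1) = 4*g^5 - 4*g^4 + 3*g^3 + 3*g^2 - 8*g + 3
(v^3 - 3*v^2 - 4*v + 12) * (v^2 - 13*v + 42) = v^5 - 16*v^4 + 77*v^3 - 62*v^2 - 324*v + 504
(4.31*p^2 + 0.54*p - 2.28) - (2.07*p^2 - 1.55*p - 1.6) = 2.24*p^2 + 2.09*p - 0.68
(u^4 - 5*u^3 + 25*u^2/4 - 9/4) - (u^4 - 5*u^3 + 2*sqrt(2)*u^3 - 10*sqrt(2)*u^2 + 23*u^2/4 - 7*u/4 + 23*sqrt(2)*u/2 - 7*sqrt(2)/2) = -2*sqrt(2)*u^3 + u^2/2 + 10*sqrt(2)*u^2 - 23*sqrt(2)*u/2 + 7*u/4 - 9/4 + 7*sqrt(2)/2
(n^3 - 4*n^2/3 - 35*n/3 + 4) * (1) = n^3 - 4*n^2/3 - 35*n/3 + 4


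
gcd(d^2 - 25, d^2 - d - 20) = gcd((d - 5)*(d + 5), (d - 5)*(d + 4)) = d - 5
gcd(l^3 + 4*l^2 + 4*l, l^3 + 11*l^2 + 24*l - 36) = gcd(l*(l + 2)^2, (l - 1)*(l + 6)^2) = 1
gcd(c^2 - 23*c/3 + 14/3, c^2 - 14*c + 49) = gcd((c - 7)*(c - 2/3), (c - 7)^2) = c - 7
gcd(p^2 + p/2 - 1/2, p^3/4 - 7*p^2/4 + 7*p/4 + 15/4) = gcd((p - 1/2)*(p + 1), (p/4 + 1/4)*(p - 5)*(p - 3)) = p + 1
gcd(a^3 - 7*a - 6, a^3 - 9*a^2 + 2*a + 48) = a^2 - a - 6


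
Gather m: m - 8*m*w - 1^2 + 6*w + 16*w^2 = m*(1 - 8*w) + 16*w^2 + 6*w - 1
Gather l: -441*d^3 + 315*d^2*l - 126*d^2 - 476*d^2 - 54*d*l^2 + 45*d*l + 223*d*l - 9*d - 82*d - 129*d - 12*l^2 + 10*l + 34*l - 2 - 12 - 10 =-441*d^3 - 602*d^2 - 220*d + l^2*(-54*d - 12) + l*(315*d^2 + 268*d + 44) - 24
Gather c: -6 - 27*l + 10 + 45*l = 18*l + 4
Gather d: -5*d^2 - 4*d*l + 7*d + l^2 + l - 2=-5*d^2 + d*(7 - 4*l) + l^2 + l - 2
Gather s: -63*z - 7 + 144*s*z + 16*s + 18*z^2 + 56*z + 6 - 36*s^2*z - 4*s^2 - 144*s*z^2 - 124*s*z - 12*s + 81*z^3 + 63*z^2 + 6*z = s^2*(-36*z - 4) + s*(-144*z^2 + 20*z + 4) + 81*z^3 + 81*z^2 - z - 1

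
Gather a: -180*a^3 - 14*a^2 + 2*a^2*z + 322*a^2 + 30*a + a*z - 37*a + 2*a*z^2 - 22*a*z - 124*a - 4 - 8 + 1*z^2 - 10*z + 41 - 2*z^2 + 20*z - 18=-180*a^3 + a^2*(2*z + 308) + a*(2*z^2 - 21*z - 131) - z^2 + 10*z + 11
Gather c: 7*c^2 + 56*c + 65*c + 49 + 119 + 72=7*c^2 + 121*c + 240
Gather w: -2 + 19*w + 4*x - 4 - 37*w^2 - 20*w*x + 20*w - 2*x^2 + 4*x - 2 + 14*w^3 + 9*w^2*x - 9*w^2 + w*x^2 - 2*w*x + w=14*w^3 + w^2*(9*x - 46) + w*(x^2 - 22*x + 40) - 2*x^2 + 8*x - 8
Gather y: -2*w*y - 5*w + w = -2*w*y - 4*w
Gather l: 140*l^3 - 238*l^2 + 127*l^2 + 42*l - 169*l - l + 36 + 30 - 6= 140*l^3 - 111*l^2 - 128*l + 60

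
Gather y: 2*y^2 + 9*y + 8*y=2*y^2 + 17*y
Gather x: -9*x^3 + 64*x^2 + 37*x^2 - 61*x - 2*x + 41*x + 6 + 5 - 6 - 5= -9*x^3 + 101*x^2 - 22*x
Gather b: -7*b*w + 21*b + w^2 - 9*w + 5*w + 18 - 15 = b*(21 - 7*w) + w^2 - 4*w + 3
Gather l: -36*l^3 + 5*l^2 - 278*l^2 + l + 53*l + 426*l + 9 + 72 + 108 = -36*l^3 - 273*l^2 + 480*l + 189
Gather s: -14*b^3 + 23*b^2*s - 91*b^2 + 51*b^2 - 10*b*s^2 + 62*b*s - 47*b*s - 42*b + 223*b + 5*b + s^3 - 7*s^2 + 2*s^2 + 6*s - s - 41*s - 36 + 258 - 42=-14*b^3 - 40*b^2 + 186*b + s^3 + s^2*(-10*b - 5) + s*(23*b^2 + 15*b - 36) + 180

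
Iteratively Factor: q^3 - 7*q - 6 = (q - 3)*(q^2 + 3*q + 2) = (q - 3)*(q + 2)*(q + 1)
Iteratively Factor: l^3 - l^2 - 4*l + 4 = (l - 2)*(l^2 + l - 2) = (l - 2)*(l - 1)*(l + 2)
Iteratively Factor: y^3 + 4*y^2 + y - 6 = (y + 2)*(y^2 + 2*y - 3) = (y - 1)*(y + 2)*(y + 3)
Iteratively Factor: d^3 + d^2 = (d + 1)*(d^2) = d*(d + 1)*(d)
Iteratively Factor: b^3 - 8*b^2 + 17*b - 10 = (b - 5)*(b^2 - 3*b + 2) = (b - 5)*(b - 1)*(b - 2)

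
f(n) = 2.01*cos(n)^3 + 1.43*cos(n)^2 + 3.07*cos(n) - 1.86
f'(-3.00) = 0.87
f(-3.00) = -5.45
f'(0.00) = 0.00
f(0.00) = 4.65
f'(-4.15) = -2.76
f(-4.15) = -3.40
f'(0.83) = -5.72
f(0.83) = 1.48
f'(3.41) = 1.57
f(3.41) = -5.29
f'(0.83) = -5.72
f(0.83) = 1.48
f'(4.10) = 2.80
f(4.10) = -3.53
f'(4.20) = 2.72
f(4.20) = -3.26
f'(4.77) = 3.25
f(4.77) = -1.68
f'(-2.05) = 2.69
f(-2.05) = -3.17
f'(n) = -6.03*sin(n)*cos(n)^2 - 2.86*sin(n)*cos(n) - 3.07*sin(n) = (6.03*sin(n)^2 - 2.86*cos(n) - 9.1)*sin(n)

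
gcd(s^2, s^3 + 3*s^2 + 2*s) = s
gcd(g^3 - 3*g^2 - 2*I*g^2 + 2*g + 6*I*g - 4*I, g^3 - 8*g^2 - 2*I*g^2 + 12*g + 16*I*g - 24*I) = g^2 + g*(-2 - 2*I) + 4*I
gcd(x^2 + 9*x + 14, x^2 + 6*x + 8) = x + 2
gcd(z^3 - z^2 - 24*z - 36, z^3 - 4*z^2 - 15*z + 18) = z^2 - 3*z - 18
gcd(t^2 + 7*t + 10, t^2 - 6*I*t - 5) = 1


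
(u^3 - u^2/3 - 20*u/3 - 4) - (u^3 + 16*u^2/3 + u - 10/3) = -17*u^2/3 - 23*u/3 - 2/3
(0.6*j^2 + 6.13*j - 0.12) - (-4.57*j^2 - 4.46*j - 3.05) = 5.17*j^2 + 10.59*j + 2.93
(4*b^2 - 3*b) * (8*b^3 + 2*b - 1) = 32*b^5 - 24*b^4 + 8*b^3 - 10*b^2 + 3*b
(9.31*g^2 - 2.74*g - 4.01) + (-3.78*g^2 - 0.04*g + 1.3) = 5.53*g^2 - 2.78*g - 2.71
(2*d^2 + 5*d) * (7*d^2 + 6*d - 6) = 14*d^4 + 47*d^3 + 18*d^2 - 30*d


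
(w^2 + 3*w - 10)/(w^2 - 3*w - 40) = (w - 2)/(w - 8)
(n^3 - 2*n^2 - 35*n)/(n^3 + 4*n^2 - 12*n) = (n^2 - 2*n - 35)/(n^2 + 4*n - 12)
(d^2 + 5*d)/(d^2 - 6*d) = (d + 5)/(d - 6)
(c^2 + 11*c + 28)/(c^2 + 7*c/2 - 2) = 2*(c + 7)/(2*c - 1)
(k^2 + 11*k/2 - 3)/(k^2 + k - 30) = (k - 1/2)/(k - 5)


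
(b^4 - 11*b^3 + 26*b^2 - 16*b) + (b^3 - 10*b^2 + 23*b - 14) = b^4 - 10*b^3 + 16*b^2 + 7*b - 14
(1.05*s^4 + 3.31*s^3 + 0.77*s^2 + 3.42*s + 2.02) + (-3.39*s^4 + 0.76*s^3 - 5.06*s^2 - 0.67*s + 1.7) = -2.34*s^4 + 4.07*s^3 - 4.29*s^2 + 2.75*s + 3.72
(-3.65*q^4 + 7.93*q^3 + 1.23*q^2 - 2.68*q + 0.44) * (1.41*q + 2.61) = -5.1465*q^5 + 1.6548*q^4 + 22.4316*q^3 - 0.5685*q^2 - 6.3744*q + 1.1484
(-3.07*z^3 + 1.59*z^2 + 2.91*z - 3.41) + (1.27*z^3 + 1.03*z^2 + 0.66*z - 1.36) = -1.8*z^3 + 2.62*z^2 + 3.57*z - 4.77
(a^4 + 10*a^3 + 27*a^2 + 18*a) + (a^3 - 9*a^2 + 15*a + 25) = a^4 + 11*a^3 + 18*a^2 + 33*a + 25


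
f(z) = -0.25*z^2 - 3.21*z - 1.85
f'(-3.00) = -1.71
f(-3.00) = 5.53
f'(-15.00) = 4.29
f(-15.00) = -9.95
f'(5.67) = -6.04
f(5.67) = -28.09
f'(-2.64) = -1.89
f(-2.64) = 4.88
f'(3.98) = -5.20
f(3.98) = -18.59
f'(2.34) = -4.38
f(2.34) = -10.73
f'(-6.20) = -0.11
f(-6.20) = 8.44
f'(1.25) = -3.84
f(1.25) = -6.25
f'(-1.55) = -2.44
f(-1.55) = 2.52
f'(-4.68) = -0.87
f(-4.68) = 7.70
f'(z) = -0.5*z - 3.21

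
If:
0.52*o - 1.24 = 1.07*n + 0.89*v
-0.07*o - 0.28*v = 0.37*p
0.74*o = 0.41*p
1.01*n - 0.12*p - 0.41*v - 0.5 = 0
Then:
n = 0.09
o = 0.47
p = 0.84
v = -1.23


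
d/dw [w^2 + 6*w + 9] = 2*w + 6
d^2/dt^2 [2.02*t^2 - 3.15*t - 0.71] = 4.04000000000000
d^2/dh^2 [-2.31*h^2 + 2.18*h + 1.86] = -4.62000000000000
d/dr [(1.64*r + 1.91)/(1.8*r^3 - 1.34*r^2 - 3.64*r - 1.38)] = (-5.904*r^3 - 8.1164*r^2 + 5.1188*r + 4.6892)/(3.24*r^6 - 4.824*r^5 - 11.3084*r^4 + 4.7872*r^3 + 16.948*r^2 + 10.0464*r + 1.9044)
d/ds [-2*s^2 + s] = 1 - 4*s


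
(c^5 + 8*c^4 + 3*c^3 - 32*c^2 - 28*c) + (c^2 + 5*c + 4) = c^5 + 8*c^4 + 3*c^3 - 31*c^2 - 23*c + 4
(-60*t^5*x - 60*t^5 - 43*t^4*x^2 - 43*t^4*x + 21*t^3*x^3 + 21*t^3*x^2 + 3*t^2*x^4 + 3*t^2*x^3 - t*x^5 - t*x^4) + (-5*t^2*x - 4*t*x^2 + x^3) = -60*t^5*x - 60*t^5 - 43*t^4*x^2 - 43*t^4*x + 21*t^3*x^3 + 21*t^3*x^2 + 3*t^2*x^4 + 3*t^2*x^3 - 5*t^2*x - t*x^5 - t*x^4 - 4*t*x^2 + x^3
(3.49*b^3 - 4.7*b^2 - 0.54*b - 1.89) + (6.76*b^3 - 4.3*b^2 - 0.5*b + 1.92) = 10.25*b^3 - 9.0*b^2 - 1.04*b + 0.03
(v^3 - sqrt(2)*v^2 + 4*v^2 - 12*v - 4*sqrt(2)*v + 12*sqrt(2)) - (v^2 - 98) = v^3 - sqrt(2)*v^2 + 3*v^2 - 12*v - 4*sqrt(2)*v + 12*sqrt(2) + 98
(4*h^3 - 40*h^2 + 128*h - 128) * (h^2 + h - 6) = 4*h^5 - 36*h^4 + 64*h^3 + 240*h^2 - 896*h + 768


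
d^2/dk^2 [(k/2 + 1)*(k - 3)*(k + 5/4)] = 3*k + 1/4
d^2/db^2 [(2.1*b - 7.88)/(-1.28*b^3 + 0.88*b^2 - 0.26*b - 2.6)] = (-20.64384*b^5 + 169.119744*b^4 - 143.871232*b^3 + 136.214016*b^2 - 196.994304*b + 39.963456)/(2.097152*b^9 - 4.325376*b^8 + 4.251648*b^7 + 10.340864*b^6 - 16.708224*b^5 + 11.053536*b^4 + 22.406696*b^3 - 17.31912*b^2 + 5.2728*b + 17.576)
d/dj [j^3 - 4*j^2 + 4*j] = 3*j^2 - 8*j + 4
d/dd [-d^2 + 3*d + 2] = 3 - 2*d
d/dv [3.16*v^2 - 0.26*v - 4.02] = 6.32*v - 0.26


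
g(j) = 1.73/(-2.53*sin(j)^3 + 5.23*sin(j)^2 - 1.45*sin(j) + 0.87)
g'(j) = 1.73*(7.59*sin(j)^2*cos(j) - 10.46*sin(j)*cos(j) + 1.45*cos(j))/(-2.53*sin(j)^3 + 5.23*sin(j)^2 - 1.45*sin(j) + 0.87)^2 = (13.1307*sin(j)^2 - 18.0958*sin(j) + 2.5085)*cos(j)/(2.53*sin(j)^3 - 5.23*sin(j)^2 + 1.45*sin(j) - 0.87)^2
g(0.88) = 1.02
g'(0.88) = -0.80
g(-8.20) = 0.19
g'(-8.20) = -0.13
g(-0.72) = 0.36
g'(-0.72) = 0.65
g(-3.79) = 1.29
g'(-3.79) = 1.60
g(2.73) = 1.79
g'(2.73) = 2.59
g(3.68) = 0.52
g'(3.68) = -1.18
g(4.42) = 0.19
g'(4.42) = -0.11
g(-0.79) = 0.32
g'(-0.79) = 0.52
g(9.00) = 1.76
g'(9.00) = 2.56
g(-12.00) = 1.43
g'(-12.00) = -1.98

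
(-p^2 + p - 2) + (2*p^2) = p^2 + p - 2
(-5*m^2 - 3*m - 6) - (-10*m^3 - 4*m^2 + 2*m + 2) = 10*m^3 - m^2 - 5*m - 8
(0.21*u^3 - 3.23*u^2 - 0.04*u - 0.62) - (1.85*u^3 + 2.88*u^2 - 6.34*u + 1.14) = -1.64*u^3 - 6.11*u^2 + 6.3*u - 1.76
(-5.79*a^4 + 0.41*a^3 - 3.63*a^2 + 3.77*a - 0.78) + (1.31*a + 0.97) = -5.79*a^4 + 0.41*a^3 - 3.63*a^2 + 5.08*a + 0.19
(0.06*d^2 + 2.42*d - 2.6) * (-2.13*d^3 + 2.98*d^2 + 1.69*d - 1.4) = -0.1278*d^5 - 4.9758*d^4 + 12.851*d^3 - 3.7422*d^2 - 7.782*d + 3.64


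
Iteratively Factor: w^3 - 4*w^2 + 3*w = (w - 3)*(w^2 - w) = w*(w - 3)*(w - 1)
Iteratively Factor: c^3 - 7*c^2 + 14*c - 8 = (c - 4)*(c^2 - 3*c + 2) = (c - 4)*(c - 1)*(c - 2)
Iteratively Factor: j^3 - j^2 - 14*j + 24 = (j + 4)*(j^2 - 5*j + 6) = (j - 3)*(j + 4)*(j - 2)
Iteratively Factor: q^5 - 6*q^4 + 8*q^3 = (q)*(q^4 - 6*q^3 + 8*q^2) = q^2*(q^3 - 6*q^2 + 8*q) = q^3*(q^2 - 6*q + 8) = q^3*(q - 2)*(q - 4)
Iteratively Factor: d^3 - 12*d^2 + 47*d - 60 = (d - 3)*(d^2 - 9*d + 20) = (d - 4)*(d - 3)*(d - 5)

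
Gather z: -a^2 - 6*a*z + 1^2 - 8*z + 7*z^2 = -a^2 + 7*z^2 + z*(-6*a - 8) + 1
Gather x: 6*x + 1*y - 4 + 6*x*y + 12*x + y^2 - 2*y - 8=x*(6*y + 18) + y^2 - y - 12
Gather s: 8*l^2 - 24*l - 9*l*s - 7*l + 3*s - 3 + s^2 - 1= 8*l^2 - 31*l + s^2 + s*(3 - 9*l) - 4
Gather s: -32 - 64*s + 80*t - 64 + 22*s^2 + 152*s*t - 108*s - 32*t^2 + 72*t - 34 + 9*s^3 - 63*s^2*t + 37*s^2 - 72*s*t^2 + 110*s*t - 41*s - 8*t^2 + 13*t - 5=9*s^3 + s^2*(59 - 63*t) + s*(-72*t^2 + 262*t - 213) - 40*t^2 + 165*t - 135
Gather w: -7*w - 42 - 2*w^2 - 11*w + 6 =-2*w^2 - 18*w - 36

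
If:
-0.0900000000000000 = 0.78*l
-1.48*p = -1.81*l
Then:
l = -0.12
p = -0.14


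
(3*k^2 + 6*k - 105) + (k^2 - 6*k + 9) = 4*k^2 - 96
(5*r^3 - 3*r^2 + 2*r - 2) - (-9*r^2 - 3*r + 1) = 5*r^3 + 6*r^2 + 5*r - 3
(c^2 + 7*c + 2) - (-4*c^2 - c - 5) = 5*c^2 + 8*c + 7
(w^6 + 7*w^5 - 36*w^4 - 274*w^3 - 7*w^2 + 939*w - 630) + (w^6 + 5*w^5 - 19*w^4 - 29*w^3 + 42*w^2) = 2*w^6 + 12*w^5 - 55*w^4 - 303*w^3 + 35*w^2 + 939*w - 630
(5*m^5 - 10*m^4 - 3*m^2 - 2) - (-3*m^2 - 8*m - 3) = 5*m^5 - 10*m^4 + 8*m + 1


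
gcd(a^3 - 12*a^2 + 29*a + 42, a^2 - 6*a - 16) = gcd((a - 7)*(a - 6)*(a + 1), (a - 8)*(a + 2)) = 1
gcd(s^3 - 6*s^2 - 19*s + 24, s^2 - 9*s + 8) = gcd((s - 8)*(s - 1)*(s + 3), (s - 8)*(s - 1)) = s^2 - 9*s + 8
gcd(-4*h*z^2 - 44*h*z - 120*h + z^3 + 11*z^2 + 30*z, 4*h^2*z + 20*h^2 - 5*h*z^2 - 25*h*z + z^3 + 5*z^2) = -4*h*z - 20*h + z^2 + 5*z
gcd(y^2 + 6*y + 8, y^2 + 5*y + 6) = y + 2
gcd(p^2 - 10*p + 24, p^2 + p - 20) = p - 4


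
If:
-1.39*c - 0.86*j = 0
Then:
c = -0.618705035971223*j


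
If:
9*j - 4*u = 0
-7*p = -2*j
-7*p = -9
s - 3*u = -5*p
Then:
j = 9/2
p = 9/7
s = 1341/56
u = 81/8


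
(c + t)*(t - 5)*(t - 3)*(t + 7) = c*t^3 - c*t^2 - 41*c*t + 105*c + t^4 - t^3 - 41*t^2 + 105*t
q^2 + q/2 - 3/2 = (q - 1)*(q + 3/2)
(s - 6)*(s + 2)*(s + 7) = s^3 + 3*s^2 - 40*s - 84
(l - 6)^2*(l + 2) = l^3 - 10*l^2 + 12*l + 72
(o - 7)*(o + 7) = o^2 - 49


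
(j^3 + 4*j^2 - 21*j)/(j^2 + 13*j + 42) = j*(j - 3)/(j + 6)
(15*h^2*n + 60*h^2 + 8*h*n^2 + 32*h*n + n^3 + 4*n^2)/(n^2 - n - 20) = (15*h^2 + 8*h*n + n^2)/(n - 5)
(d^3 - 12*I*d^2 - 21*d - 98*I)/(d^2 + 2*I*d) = d - 14*I - 49/d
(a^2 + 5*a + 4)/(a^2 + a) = (a + 4)/a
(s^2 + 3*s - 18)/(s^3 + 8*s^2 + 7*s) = (s^2 + 3*s - 18)/(s*(s^2 + 8*s + 7))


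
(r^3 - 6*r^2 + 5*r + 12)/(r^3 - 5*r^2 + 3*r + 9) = (r - 4)/(r - 3)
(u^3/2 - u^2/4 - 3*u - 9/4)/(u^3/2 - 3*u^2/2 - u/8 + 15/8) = 2*(2*u^2 - 3*u - 9)/(4*u^2 - 16*u + 15)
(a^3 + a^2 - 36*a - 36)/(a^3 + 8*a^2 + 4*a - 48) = (a^2 - 5*a - 6)/(a^2 + 2*a - 8)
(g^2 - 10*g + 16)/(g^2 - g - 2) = (g - 8)/(g + 1)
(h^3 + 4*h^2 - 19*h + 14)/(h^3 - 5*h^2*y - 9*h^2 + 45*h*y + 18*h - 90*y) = (h^3 + 4*h^2 - 19*h + 14)/(h^3 - 5*h^2*y - 9*h^2 + 45*h*y + 18*h - 90*y)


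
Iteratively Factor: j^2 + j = (j + 1)*(j)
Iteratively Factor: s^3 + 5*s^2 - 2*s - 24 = (s + 3)*(s^2 + 2*s - 8) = (s - 2)*(s + 3)*(s + 4)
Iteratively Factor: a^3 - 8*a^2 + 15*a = (a - 3)*(a^2 - 5*a) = a*(a - 3)*(a - 5)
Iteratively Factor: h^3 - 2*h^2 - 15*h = (h + 3)*(h^2 - 5*h) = (h - 5)*(h + 3)*(h)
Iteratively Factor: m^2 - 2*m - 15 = (m + 3)*(m - 5)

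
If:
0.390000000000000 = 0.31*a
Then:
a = 1.26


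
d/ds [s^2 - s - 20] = 2*s - 1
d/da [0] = 0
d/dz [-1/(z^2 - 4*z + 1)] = 2*(z - 2)/(z^2 - 4*z + 1)^2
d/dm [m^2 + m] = 2*m + 1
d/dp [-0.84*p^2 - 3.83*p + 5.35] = -1.68*p - 3.83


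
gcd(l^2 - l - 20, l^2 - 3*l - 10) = l - 5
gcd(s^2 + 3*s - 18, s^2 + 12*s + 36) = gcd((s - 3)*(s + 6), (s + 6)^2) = s + 6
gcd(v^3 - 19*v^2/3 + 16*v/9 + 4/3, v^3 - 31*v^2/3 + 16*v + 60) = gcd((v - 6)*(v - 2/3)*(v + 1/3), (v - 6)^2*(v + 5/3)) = v - 6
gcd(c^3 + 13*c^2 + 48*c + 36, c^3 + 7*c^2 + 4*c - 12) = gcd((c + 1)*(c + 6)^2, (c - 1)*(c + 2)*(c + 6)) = c + 6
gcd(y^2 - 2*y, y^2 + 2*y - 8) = y - 2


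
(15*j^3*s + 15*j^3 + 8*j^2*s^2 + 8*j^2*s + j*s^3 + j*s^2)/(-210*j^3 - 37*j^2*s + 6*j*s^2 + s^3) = j*(3*j*s + 3*j + s^2 + s)/(-42*j^2 + j*s + s^2)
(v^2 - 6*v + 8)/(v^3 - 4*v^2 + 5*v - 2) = (v - 4)/(v^2 - 2*v + 1)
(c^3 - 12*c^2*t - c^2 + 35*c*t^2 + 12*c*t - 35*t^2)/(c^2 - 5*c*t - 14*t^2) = (c^2 - 5*c*t - c + 5*t)/(c + 2*t)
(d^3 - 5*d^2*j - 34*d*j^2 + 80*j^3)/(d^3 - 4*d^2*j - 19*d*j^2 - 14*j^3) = (-d^3 + 5*d^2*j + 34*d*j^2 - 80*j^3)/(-d^3 + 4*d^2*j + 19*d*j^2 + 14*j^3)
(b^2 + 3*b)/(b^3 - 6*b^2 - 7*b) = (b + 3)/(b^2 - 6*b - 7)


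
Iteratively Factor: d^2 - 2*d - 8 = (d - 4)*(d + 2)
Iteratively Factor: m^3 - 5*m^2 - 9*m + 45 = (m - 3)*(m^2 - 2*m - 15) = (m - 5)*(m - 3)*(m + 3)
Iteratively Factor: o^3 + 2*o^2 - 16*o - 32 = (o + 4)*(o^2 - 2*o - 8) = (o - 4)*(o + 4)*(o + 2)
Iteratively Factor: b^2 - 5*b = (b)*(b - 5)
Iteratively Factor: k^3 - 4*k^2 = (k)*(k^2 - 4*k) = k*(k - 4)*(k)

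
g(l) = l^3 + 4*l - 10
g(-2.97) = -48.08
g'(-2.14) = 17.74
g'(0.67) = 5.35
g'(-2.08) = 16.98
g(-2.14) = -28.36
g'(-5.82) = 105.62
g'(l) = 3*l^2 + 4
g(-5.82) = -230.42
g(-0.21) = -10.85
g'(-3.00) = 31.00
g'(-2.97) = 30.46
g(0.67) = -7.02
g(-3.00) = -49.00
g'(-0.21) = 4.13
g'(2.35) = 20.57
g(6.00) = 230.00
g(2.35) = 12.38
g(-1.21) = -16.61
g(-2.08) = -27.32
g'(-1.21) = 8.39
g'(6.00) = 112.00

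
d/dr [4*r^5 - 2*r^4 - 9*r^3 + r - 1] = 20*r^4 - 8*r^3 - 27*r^2 + 1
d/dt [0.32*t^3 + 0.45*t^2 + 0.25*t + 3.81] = 0.96*t^2 + 0.9*t + 0.25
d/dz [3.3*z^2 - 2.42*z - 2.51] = 6.6*z - 2.42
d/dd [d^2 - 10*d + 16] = 2*d - 10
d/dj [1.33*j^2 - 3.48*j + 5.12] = 2.66*j - 3.48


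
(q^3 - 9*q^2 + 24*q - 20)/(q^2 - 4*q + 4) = q - 5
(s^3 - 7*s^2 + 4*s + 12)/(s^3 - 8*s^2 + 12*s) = (s + 1)/s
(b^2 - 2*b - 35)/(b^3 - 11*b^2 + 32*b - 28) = (b + 5)/(b^2 - 4*b + 4)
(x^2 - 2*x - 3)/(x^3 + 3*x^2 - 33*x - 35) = (x - 3)/(x^2 + 2*x - 35)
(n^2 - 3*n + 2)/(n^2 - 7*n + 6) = (n - 2)/(n - 6)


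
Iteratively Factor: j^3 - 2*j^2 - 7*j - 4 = (j + 1)*(j^2 - 3*j - 4) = (j + 1)^2*(j - 4)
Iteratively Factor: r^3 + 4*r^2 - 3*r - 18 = (r + 3)*(r^2 + r - 6) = (r - 2)*(r + 3)*(r + 3)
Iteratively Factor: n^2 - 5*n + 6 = (n - 2)*(n - 3)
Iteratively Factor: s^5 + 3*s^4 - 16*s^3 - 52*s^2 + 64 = (s + 2)*(s^4 + s^3 - 18*s^2 - 16*s + 32) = (s + 2)^2*(s^3 - s^2 - 16*s + 16) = (s - 1)*(s + 2)^2*(s^2 - 16) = (s - 4)*(s - 1)*(s + 2)^2*(s + 4)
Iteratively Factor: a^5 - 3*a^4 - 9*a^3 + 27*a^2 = (a - 3)*(a^4 - 9*a^2) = a*(a - 3)*(a^3 - 9*a) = a^2*(a - 3)*(a^2 - 9) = a^2*(a - 3)^2*(a + 3)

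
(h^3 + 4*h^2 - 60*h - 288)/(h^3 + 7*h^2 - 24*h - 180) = (h - 8)/(h - 5)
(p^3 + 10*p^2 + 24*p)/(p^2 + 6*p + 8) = p*(p + 6)/(p + 2)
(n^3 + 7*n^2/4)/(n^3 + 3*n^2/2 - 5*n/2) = n*(4*n + 7)/(2*(2*n^2 + 3*n - 5))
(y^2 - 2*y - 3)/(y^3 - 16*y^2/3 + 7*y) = 3*(y + 1)/(y*(3*y - 7))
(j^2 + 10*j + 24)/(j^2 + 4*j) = (j + 6)/j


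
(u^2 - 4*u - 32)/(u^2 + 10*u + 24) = (u - 8)/(u + 6)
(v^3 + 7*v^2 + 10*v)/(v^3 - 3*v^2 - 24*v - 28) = v*(v + 5)/(v^2 - 5*v - 14)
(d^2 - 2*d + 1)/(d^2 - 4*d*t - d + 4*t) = (1 - d)/(-d + 4*t)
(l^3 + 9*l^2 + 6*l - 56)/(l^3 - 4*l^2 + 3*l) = (l^3 + 9*l^2 + 6*l - 56)/(l*(l^2 - 4*l + 3))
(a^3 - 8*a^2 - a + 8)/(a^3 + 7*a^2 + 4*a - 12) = (a^2 - 7*a - 8)/(a^2 + 8*a + 12)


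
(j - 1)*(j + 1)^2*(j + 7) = j^4 + 8*j^3 + 6*j^2 - 8*j - 7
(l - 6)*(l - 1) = l^2 - 7*l + 6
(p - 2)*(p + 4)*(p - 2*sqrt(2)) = p^3 - 2*sqrt(2)*p^2 + 2*p^2 - 8*p - 4*sqrt(2)*p + 16*sqrt(2)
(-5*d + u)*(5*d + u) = -25*d^2 + u^2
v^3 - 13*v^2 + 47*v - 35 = (v - 7)*(v - 5)*(v - 1)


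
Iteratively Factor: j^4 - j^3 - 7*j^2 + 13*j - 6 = (j - 1)*(j^3 - 7*j + 6) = (j - 2)*(j - 1)*(j^2 + 2*j - 3) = (j - 2)*(j - 1)*(j + 3)*(j - 1)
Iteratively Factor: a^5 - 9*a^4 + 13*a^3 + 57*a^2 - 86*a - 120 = (a - 3)*(a^4 - 6*a^3 - 5*a^2 + 42*a + 40) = (a - 3)*(a + 1)*(a^3 - 7*a^2 + 2*a + 40) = (a - 4)*(a - 3)*(a + 1)*(a^2 - 3*a - 10) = (a - 5)*(a - 4)*(a - 3)*(a + 1)*(a + 2)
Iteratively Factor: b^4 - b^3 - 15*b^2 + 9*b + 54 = (b + 3)*(b^3 - 4*b^2 - 3*b + 18) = (b - 3)*(b + 3)*(b^2 - b - 6) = (b - 3)*(b + 2)*(b + 3)*(b - 3)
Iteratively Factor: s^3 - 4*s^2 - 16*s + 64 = (s - 4)*(s^2 - 16) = (s - 4)*(s + 4)*(s - 4)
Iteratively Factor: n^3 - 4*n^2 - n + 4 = (n - 1)*(n^2 - 3*n - 4) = (n - 4)*(n - 1)*(n + 1)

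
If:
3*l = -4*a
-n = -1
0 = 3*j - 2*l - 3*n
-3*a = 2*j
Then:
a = -18/11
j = 27/11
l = 24/11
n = 1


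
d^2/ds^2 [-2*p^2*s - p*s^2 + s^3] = -2*p + 6*s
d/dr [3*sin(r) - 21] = 3*cos(r)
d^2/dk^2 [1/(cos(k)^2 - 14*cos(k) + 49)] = 2*(-7*cos(k) - cos(2*k) + 2)/(cos(k) - 7)^4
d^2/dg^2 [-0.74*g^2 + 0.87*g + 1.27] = -1.48000000000000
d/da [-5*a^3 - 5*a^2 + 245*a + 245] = -15*a^2 - 10*a + 245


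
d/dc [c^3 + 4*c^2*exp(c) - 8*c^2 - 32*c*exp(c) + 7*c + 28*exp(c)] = 4*c^2*exp(c) + 3*c^2 - 24*c*exp(c) - 16*c - 4*exp(c) + 7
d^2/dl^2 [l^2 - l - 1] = 2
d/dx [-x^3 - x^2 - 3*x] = -3*x^2 - 2*x - 3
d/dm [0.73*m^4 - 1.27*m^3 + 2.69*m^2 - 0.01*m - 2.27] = 2.92*m^3 - 3.81*m^2 + 5.38*m - 0.01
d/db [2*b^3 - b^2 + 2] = 2*b*(3*b - 1)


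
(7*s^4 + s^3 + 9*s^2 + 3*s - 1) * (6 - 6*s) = -42*s^5 + 36*s^4 - 48*s^3 + 36*s^2 + 24*s - 6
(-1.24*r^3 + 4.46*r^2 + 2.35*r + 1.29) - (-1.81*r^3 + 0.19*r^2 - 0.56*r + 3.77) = 0.57*r^3 + 4.27*r^2 + 2.91*r - 2.48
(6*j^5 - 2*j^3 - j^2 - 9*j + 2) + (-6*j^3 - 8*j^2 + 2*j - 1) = 6*j^5 - 8*j^3 - 9*j^2 - 7*j + 1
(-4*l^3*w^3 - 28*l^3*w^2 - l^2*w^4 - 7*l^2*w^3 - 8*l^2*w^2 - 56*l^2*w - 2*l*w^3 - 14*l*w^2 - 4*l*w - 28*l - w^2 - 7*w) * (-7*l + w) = 28*l^4*w^3 + 196*l^4*w^2 + 3*l^3*w^4 + 21*l^3*w^3 + 56*l^3*w^2 + 392*l^3*w - l^2*w^5 - 7*l^2*w^4 + 6*l^2*w^3 + 42*l^2*w^2 + 28*l^2*w + 196*l^2 - 2*l*w^4 - 14*l*w^3 + 3*l*w^2 + 21*l*w - w^3 - 7*w^2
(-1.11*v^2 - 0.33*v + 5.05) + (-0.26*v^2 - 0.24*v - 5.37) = -1.37*v^2 - 0.57*v - 0.32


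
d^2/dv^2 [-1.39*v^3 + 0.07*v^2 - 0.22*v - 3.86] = 0.14 - 8.34*v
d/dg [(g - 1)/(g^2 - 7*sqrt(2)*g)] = (-g^2 + 2*g - 7*sqrt(2))/(g^2*(g^2 - 14*sqrt(2)*g + 98))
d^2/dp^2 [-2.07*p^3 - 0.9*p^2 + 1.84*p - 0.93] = -12.42*p - 1.8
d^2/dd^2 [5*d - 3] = 0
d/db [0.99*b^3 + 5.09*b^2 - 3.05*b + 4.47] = 2.97*b^2 + 10.18*b - 3.05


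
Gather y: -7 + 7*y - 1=7*y - 8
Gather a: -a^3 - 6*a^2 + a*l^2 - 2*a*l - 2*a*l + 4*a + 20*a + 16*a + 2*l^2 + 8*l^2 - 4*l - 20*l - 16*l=-a^3 - 6*a^2 + a*(l^2 - 4*l + 40) + 10*l^2 - 40*l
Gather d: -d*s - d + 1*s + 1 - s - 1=d*(-s - 1)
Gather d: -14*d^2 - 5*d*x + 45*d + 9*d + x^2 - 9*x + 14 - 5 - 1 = -14*d^2 + d*(54 - 5*x) + x^2 - 9*x + 8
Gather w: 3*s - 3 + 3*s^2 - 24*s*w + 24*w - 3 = 3*s^2 + 3*s + w*(24 - 24*s) - 6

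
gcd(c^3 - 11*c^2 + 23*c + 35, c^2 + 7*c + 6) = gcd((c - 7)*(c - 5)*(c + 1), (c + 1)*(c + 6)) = c + 1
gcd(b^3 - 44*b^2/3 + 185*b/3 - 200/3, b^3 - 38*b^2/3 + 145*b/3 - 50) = b^2 - 20*b/3 + 25/3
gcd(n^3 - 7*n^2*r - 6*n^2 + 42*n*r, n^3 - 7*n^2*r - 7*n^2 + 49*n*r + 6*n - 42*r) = -n^2 + 7*n*r + 6*n - 42*r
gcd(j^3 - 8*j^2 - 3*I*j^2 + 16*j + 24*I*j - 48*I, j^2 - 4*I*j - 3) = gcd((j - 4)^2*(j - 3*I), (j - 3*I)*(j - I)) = j - 3*I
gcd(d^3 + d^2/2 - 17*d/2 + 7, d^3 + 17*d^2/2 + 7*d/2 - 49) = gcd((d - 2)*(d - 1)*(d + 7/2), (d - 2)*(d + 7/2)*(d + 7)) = d^2 + 3*d/2 - 7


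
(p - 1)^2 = p^2 - 2*p + 1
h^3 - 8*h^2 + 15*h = h*(h - 5)*(h - 3)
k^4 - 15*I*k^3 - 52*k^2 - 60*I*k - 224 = (k - 8*I)*(k - 7*I)*(k - 2*I)*(k + 2*I)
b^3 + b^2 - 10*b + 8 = (b - 2)*(b - 1)*(b + 4)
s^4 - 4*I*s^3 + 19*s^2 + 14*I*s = s*(s - 7*I)*(s + I)*(s + 2*I)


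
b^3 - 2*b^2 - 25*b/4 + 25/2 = (b - 5/2)*(b - 2)*(b + 5/2)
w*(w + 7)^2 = w^3 + 14*w^2 + 49*w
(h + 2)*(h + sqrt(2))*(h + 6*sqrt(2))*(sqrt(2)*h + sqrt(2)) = sqrt(2)*h^4 + 3*sqrt(2)*h^3 + 14*h^3 + 14*sqrt(2)*h^2 + 42*h^2 + 28*h + 36*sqrt(2)*h + 24*sqrt(2)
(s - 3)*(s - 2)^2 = s^3 - 7*s^2 + 16*s - 12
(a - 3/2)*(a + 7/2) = a^2 + 2*a - 21/4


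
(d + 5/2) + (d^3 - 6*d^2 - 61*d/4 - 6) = d^3 - 6*d^2 - 57*d/4 - 7/2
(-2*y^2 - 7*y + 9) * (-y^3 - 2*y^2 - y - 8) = 2*y^5 + 11*y^4 + 7*y^3 + 5*y^2 + 47*y - 72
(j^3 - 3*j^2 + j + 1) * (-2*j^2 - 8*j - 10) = -2*j^5 - 2*j^4 + 12*j^3 + 20*j^2 - 18*j - 10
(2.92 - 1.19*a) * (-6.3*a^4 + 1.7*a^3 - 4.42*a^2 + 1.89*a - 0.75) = 7.497*a^5 - 20.419*a^4 + 10.2238*a^3 - 15.1555*a^2 + 6.4113*a - 2.19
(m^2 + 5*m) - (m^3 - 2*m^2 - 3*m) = -m^3 + 3*m^2 + 8*m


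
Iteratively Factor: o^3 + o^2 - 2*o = (o + 2)*(o^2 - o) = o*(o + 2)*(o - 1)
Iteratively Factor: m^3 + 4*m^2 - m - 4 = (m - 1)*(m^2 + 5*m + 4) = (m - 1)*(m + 1)*(m + 4)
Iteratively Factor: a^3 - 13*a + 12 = (a + 4)*(a^2 - 4*a + 3) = (a - 1)*(a + 4)*(a - 3)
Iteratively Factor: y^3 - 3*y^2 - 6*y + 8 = (y - 4)*(y^2 + y - 2) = (y - 4)*(y + 2)*(y - 1)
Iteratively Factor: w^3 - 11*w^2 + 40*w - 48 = (w - 4)*(w^2 - 7*w + 12) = (w - 4)*(w - 3)*(w - 4)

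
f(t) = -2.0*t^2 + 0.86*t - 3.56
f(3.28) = -22.26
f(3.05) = -19.54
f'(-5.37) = 22.34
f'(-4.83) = 20.18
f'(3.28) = -12.26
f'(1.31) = -4.38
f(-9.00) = -173.30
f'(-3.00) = 12.86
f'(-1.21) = 5.70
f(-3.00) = -24.14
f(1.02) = -4.76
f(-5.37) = -65.85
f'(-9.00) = 36.86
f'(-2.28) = 9.98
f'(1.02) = -3.22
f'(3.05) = -11.34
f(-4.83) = -54.37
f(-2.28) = -15.92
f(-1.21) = -7.53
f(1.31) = -5.87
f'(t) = 0.86 - 4.0*t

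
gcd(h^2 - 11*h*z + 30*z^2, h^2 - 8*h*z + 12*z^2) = -h + 6*z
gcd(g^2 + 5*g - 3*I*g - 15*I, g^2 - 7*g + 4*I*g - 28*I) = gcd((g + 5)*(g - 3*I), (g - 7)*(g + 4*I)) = 1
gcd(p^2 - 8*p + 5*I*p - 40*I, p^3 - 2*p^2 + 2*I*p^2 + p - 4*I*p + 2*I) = 1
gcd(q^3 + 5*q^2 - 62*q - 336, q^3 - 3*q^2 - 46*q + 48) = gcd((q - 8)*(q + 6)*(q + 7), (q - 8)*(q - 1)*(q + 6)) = q^2 - 2*q - 48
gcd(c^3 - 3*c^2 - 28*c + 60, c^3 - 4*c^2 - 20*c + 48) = c^2 - 8*c + 12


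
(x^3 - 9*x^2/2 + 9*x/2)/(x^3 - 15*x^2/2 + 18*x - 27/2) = x/(x - 3)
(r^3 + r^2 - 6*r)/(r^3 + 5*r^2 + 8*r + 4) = r*(r^2 + r - 6)/(r^3 + 5*r^2 + 8*r + 4)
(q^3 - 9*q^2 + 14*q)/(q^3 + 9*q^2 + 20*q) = (q^2 - 9*q + 14)/(q^2 + 9*q + 20)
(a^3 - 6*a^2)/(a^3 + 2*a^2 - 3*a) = a*(a - 6)/(a^2 + 2*a - 3)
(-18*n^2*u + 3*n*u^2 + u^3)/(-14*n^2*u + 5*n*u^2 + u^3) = (-18*n^2 + 3*n*u + u^2)/(-14*n^2 + 5*n*u + u^2)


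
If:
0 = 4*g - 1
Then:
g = 1/4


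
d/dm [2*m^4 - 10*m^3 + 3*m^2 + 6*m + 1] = 8*m^3 - 30*m^2 + 6*m + 6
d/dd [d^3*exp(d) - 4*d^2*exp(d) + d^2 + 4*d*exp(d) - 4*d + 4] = d^3*exp(d) - d^2*exp(d) - 4*d*exp(d) + 2*d + 4*exp(d) - 4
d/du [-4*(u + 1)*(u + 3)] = -8*u - 16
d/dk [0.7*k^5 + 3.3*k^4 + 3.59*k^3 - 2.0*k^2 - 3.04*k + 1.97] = 3.5*k^4 + 13.2*k^3 + 10.77*k^2 - 4.0*k - 3.04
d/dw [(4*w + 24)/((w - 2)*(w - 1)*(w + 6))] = 4*(3 - 2*w)/(w^4 - 6*w^3 + 13*w^2 - 12*w + 4)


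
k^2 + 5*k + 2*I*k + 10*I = (k + 5)*(k + 2*I)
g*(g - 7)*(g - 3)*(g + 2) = g^4 - 8*g^3 + g^2 + 42*g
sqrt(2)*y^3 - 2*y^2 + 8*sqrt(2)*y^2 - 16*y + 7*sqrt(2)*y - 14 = (y + 7)*(y - sqrt(2))*(sqrt(2)*y + sqrt(2))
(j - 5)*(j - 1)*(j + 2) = j^3 - 4*j^2 - 7*j + 10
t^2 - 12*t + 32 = (t - 8)*(t - 4)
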